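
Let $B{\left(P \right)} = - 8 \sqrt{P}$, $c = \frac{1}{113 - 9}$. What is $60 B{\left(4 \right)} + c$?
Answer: $- \frac{99839}{104} \approx -959.99$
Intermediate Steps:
$c = \frac{1}{104} \approx 0.0096154$
$60 B{\left(4 \right)} + c = 60 \left(- 8 \sqrt{4}\right) + \frac{1}{104} = 60 \left(\left(-8\right) 2\right) + \frac{1}{104} = 60 \left(-16\right) + \frac{1}{104} = -960 + \frac{1}{104} = - \frac{99839}{104}$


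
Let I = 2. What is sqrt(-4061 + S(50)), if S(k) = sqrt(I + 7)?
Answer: I*sqrt(4058) ≈ 63.702*I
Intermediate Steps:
S(k) = 3 (S(k) = sqrt(2 + 7) = sqrt(9) = 3)
sqrt(-4061 + S(50)) = sqrt(-4061 + 3) = sqrt(-4058) = I*sqrt(4058)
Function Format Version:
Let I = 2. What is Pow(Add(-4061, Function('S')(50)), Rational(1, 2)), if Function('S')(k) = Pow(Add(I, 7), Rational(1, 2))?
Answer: Mul(I, Pow(4058, Rational(1, 2))) ≈ Mul(63.702, I)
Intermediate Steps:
Function('S')(k) = 3 (Function('S')(k) = Pow(Add(2, 7), Rational(1, 2)) = Pow(9, Rational(1, 2)) = 3)
Pow(Add(-4061, Function('S')(50)), Rational(1, 2)) = Pow(Add(-4061, 3), Rational(1, 2)) = Pow(-4058, Rational(1, 2)) = Mul(I, Pow(4058, Rational(1, 2)))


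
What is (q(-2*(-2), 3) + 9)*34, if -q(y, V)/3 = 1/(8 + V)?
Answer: 3264/11 ≈ 296.73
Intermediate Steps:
q(y, V) = -3/(8 + V)
(q(-2*(-2), 3) + 9)*34 = (-3/(8 + 3) + 9)*34 = (-3/11 + 9)*34 = (96/11)*34 = 3264/11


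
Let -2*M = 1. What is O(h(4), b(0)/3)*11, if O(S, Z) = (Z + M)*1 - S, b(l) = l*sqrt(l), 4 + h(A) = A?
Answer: -11/2 ≈ -5.5000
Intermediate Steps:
M = -1/2 (M = -1/2*1 = -1/2 ≈ -0.50000)
h(A) = -4 + A
b(l) = l**(3/2)
O(S, Z) = -1/2 + Z - S (O(S, Z) = (Z - 1/2)*1 - S = (-1/2 + Z)*1 - S = (-1/2 + Z) - S = -1/2 + Z - S)
O(h(4), b(0)/3)*11 = (-1/2 + 0**(3/2)/3 - (-4 + 4))*11 = (-1/2 + 0*(1/3) - 1*0)*11 = (-1/2 + 0 + 0)*11 = -1/2*11 = -11/2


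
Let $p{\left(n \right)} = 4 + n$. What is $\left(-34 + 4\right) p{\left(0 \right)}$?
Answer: $-120$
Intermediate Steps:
$\left(-34 + 4\right) p{\left(0 \right)} = \left(-34 + 4\right) \left(4 + 0\right) = \left(-30\right) 4 = -120$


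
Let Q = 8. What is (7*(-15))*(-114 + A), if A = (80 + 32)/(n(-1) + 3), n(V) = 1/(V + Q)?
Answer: 90510/11 ≈ 8228.2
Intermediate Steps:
n(V) = 1/(8 + V) (n(V) = 1/(V + 8) = 1/(8 + V))
A = 392/11 (A = (80 + 32)/(1/(8 - 1) + 3) = 112/(1/7 + 3) = 112/(⅐ + 3) = 112/(22/7) = 112*(7/22) = 392/11 ≈ 35.636)
(7*(-15))*(-114 + A) = (7*(-15))*(-114 + 392/11) = -105*(-862/11) = 90510/11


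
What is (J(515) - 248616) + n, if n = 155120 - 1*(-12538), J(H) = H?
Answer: -80443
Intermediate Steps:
n = 167658 (n = 155120 + 12538 = 167658)
(J(515) - 248616) + n = (515 - 248616) + 167658 = -248101 + 167658 = -80443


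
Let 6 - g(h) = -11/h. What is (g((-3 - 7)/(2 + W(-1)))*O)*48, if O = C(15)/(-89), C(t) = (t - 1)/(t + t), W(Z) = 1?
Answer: -1512/2225 ≈ -0.67955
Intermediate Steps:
g(h) = 6 + 11/h (g(h) = 6 - (-11)/h = 6 + 11/h)
C(t) = (-1 + t)/(2*t) (C(t) = (-1 + t)/((2*t)) = (-1 + t)*(1/(2*t)) = (-1 + t)/(2*t))
O = -7/1335 (O = ((½)*(-1 + 15)/15)/(-89) = ((½)*(1/15)*14)*(-1/89) = (7/15)*(-1/89) = -7/1335 ≈ -0.0052434)
(g((-3 - 7)/(2 + W(-1)))*O)*48 = ((6 + 11/(((-3 - 7)/(2 + 1))))*(-7/1335))*48 = ((6 + 11/((-10/3)))*(-7/1335))*48 = ((6 + 11/((-10*⅓)))*(-7/1335))*48 = ((6 + 11/(-10/3))*(-7/1335))*48 = ((6 + 11*(-3/10))*(-7/1335))*48 = ((6 - 33/10)*(-7/1335))*48 = ((27/10)*(-7/1335))*48 = -63/4450*48 = -1512/2225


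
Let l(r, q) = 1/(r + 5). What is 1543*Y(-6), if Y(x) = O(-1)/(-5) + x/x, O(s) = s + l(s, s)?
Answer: 35489/20 ≈ 1774.4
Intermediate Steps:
l(r, q) = 1/(5 + r)
O(s) = s + 1/(5 + s)
Y(x) = 23/20 (Y(x) = ((1 - (5 - 1))/(5 - 1))/(-5) + x/x = ((1 - 1*4)/4)*(-⅕) + 1 = ((1 - 4)/4)*(-⅕) + 1 = ((¼)*(-3))*(-⅕) + 1 = -¾*(-⅕) + 1 = 3/20 + 1 = 23/20)
1543*Y(-6) = 1543*(23/20) = 35489/20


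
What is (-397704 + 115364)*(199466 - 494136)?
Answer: 83197127800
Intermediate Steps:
(-397704 + 115364)*(199466 - 494136) = -282340*(-294670) = 83197127800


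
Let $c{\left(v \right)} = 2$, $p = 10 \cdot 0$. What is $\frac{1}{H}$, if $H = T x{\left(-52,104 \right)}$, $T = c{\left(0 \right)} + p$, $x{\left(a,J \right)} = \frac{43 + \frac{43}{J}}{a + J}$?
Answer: $\frac{2704}{4515} \approx 0.59889$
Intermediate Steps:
$p = 0$
$x{\left(a,J \right)} = \frac{43 + \frac{43}{J}}{J + a}$
$T = 2$ ($T = 2 + 0 = 2$)
$H = \frac{4515}{2704}$ ($H = 2 \frac{43 \left(1 + 104\right)}{104 \left(104 - 52\right)} = 2 \cdot 43 \cdot \frac{1}{104} \cdot \frac{1}{52} \cdot 105 = 2 \cdot \frac{4515}{5408} = \frac{4515}{2704} \approx 1.6697$)
$\frac{1}{H} = \frac{1}{\frac{4515}{2704}} = \frac{2704}{4515}$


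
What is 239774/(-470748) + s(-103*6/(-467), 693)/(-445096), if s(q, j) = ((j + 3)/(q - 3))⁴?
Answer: -1910636333645935369/28639865581506 ≈ -66713.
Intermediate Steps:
s(q, j) = (3 + j)⁴/(-3 + q)⁴ (s(q, j) = ((3 + j)/(-3 + q))⁴ = (3 + j)⁴/(-3 + q)⁴)
239774/(-470748) + s(-103*6/(-467), 693)/(-445096) = 239774/(-470748) + ((3 + 693)⁴/(-3 - 103*6/(-467))⁴)/(-445096) = 239774*(-1/470748) + (696⁴/(-3 - 618*(-1/467))⁴)*(-1/445096) = -119887/235374 + (234658861056/(-3 + 618/467)⁴)*(-1/445096) = -119887/235374 + (234658861056/(-783/467)⁴)*(-1/445096) = -119887/235374 + ((47562811921/375878121921)*234658861056)*(-1/445096) = -119887/235374 + (194817277628416/6561)*(-1/445096) = -119887/235374 - 24352159703552/365034357 = -1910636333645935369/28639865581506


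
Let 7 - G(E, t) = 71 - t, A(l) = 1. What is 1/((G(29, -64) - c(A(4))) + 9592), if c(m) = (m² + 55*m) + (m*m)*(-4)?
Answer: 1/9412 ≈ 0.00010625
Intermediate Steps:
G(E, t) = -64 + t (G(E, t) = 7 - (71 - t) = 7 + (-71 + t) = -64 + t)
c(m) = -3*m² + 55*m (c(m) = (m² + 55*m) + m²*(-4) = (m² + 55*m) - 4*m² = -3*m² + 55*m)
1/((G(29, -64) - c(A(4))) + 9592) = 1/(((-64 - 64) - (55 - 3*1)) + 9592) = 1/((-128 - (55 - 3)) + 9592) = 1/((-128 - 52) + 9592) = 1/(-180 + 9592) = 1/9412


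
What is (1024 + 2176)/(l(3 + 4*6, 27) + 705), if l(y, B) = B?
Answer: 800/183 ≈ 4.3716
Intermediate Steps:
(1024 + 2176)/(l(3 + 4*6, 27) + 705) = (1024 + 2176)/(27 + 705) = 3200/732 = 3200*(1/732) = 800/183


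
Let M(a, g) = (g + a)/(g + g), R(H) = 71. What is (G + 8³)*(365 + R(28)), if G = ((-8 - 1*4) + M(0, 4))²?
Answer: 280893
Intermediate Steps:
M(a, g) = (a + g)/(2*g) (M(a, g) = (a + g)/((2*g)) = (a + g)*(1/(2*g)) = (a + g)/(2*g))
G = 529/4 (G = ((-8 - 1*4) + (½)*(0 + 4)/4)² = ((-8 - 4) + (½)*(¼)*4)² = (-12 + ½)² = (-23/2)² = 529/4 ≈ 132.25)
(G + 8³)*(365 + R(28)) = (529/4 + 8³)*(365 + 71) = (529/4 + 512)*436 = (2577/4)*436 = 280893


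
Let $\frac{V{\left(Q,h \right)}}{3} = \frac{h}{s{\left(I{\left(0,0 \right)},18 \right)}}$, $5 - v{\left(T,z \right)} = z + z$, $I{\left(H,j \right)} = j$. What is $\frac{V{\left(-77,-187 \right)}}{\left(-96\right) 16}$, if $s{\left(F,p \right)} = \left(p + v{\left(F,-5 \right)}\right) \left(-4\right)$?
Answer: $- \frac{17}{6144} \approx -0.0027669$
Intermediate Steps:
$v{\left(T,z \right)} = 5 - 2 z$ ($v{\left(T,z \right)} = 5 - \left(z + z\right) = 5 - 2 z$)
$s{\left(F,p \right)} = -60 - 4 p$ ($s{\left(F,p \right)} = \left(p + \left(5 - -10\right)\right) \left(-4\right) = \left(p + \left(5 + 10\right)\right) \left(-4\right) = \left(p + 15\right) \left(-4\right) = \left(15 + p\right) \left(-4\right) = -60 - 4 p$)
$V{\left(Q,h \right)} = - \frac{h}{44}$ ($V{\left(Q,h \right)} = 3 \frac{h}{-60 - 72} = 3 \frac{h}{-132} = 3 h \left(- \frac{1}{132}\right) = 3 \left(- \frac{h}{132}\right) = - \frac{h}{44}$)
$\frac{V{\left(-77,-187 \right)}}{\left(-96\right) 16} = \frac{\left(- \frac{1}{44}\right) \left(-187\right)}{\left(-96\right) 16} = \frac{17}{4 \left(-1536\right)} = \frac{17}{4} \left(- \frac{1}{1536}\right) = - \frac{17}{6144}$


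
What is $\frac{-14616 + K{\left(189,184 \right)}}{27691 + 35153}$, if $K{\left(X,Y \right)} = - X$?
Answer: $- \frac{4935}{20948} \approx -0.23558$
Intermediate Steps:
$\frac{-14616 + K{\left(189,184 \right)}}{27691 + 35153} = \frac{-14616 - 189}{27691 + 35153} = \frac{-14616 - 189}{62844} = \left(-14805\right) \frac{1}{62844} = - \frac{4935}{20948}$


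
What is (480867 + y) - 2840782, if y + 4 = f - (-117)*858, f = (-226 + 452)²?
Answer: -2208457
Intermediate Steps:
f = 51076 (f = 226² = 51076)
y = 151458 (y = -4 + (51076 - (-117)*858) = -4 + (51076 - 1*(-100386)) = -4 + (51076 + 100386) = -4 + 151462 = 151458)
(480867 + y) - 2840782 = (480867 + 151458) - 2840782 = 632325 - 2840782 = -2208457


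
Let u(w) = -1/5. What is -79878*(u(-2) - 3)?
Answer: 1278048/5 ≈ 2.5561e+5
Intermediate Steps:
u(w) = -⅕ (u(w) = -1*⅕ = -⅕)
-79878*(u(-2) - 3) = -79878*(-⅕ - 3) = -79878*(-16)/5 = -13313*(-96/5) = 1278048/5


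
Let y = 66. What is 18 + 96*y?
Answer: 6354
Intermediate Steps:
18 + 96*y = 18 + 96*66 = 18 + 6336 = 6354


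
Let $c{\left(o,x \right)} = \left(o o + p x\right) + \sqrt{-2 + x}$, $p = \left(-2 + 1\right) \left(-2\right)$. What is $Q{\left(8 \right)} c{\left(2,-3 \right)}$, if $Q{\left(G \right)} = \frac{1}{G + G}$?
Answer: $- \frac{1}{8} + \frac{i \sqrt{5}}{16} \approx -0.125 + 0.13975 i$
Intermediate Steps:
$p = 2$ ($p = \left(-1\right) \left(-2\right) = 2$)
$Q{\left(G \right)} = \frac{1}{2 G}$
$c{\left(o,x \right)} = o^{2} + \sqrt{-2 + x} + 2 x$ ($c{\left(o,x \right)} = \left(o o + 2 x\right) + \sqrt{-2 + x} = \left(o^{2} + 2 x\right) + \sqrt{-2 + x} = o^{2} + \sqrt{-2 + x} + 2 x$)
$Q{\left(8 \right)} c{\left(2,-3 \right)} = \frac{1}{2 \cdot 8} \left(2^{2} + \sqrt{-2 - 3} + 2 \left(-3\right)\right) = \frac{1}{2} \cdot \frac{1}{8} \left(4 + \sqrt{-5} - 6\right) = \frac{4 + i \sqrt{5} - 6}{16} = \frac{-2 + i \sqrt{5}}{16} = - \frac{1}{8} + \frac{i \sqrt{5}}{16}$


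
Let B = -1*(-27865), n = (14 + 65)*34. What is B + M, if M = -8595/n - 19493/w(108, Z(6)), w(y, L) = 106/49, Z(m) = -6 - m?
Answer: 1341787142/71179 ≈ 18851.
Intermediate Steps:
w(y, L) = 106/49 (w(y, L) = 106*(1/49) = 106/49)
n = 2686 (n = 79*34 = 2686)
M = -641615693/71179 (M = -8595/2686 - 19493/106/49 = -8595*1/2686 - 19493*49/106 = -8595/2686 - 955157/106 = -641615693/71179 ≈ -9014.1)
B = 27865
B + M = 27865 - 641615693/71179 = 1341787142/71179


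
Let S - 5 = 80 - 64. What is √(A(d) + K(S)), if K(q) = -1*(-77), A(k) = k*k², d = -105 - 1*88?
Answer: 2*I*√1797245 ≈ 2681.2*I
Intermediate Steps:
d = -193 (d = -105 - 88 = -193)
A(k) = k³
S = 21 (S = 5 + (80 - 64) = 5 + 16 = 21)
K(q) = 77
√(A(d) + K(S)) = √((-193)³ + 77) = √(-7189057 + 77) = √(-7188980) = 2*I*√1797245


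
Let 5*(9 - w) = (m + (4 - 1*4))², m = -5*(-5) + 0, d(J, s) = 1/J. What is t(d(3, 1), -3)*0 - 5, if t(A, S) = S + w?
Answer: -5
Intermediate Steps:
m = 25 (m = 25 + 0 = 25)
w = -116 (w = 9 - (25 + (4 - 1*4))²/5 = 9 - (25 + (4 - 4))²/5 = 9 - (25 + 0)²/5 = 9 - ⅕*25² = 9 - ⅕*625 = 9 - 125 = -116)
t(A, S) = -116 + S (t(A, S) = S - 116 = -116 + S)
t(d(3, 1), -3)*0 - 5 = (-116 - 3)*0 - 5 = -119*0 - 5 = 0 - 5 = -5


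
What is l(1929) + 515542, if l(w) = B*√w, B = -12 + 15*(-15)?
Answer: 515542 - 237*√1929 ≈ 5.0513e+5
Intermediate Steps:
B = -237 (B = -12 - 225 = -237)
l(w) = -237*√w
l(1929) + 515542 = -237*√1929 + 515542 = 515542 - 237*√1929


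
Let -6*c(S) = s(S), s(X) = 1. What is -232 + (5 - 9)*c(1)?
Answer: -694/3 ≈ -231.33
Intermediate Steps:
c(S) = -⅙ (c(S) = -⅙*1 = -⅙)
-232 + (5 - 9)*c(1) = -232 + (5 - 9)*(-⅙) = -232 - 4*(-⅙) = -232 + ⅔ = -694/3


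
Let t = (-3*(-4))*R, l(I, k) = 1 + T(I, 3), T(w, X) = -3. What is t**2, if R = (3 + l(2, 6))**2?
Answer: 144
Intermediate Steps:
l(I, k) = -2 (l(I, k) = 1 - 3 = -2)
R = 1 (R = (3 - 2)**2 = 1**2 = 1)
t = 12 (t = -3*(-4)*1 = 12*1 = 12)
t**2 = 12**2 = 144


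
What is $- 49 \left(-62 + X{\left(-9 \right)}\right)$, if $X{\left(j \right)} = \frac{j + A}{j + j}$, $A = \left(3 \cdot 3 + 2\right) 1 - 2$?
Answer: $3038$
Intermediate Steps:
$A = 9$ ($A = \left(9 + 2\right) 1 - 2 = 11 \cdot 1 - 2 = 11 - 2 = 9$)
$X{\left(j \right)} = \frac{9 + j}{2 j}$ ($X{\left(j \right)} = \frac{j + 9}{j + j} = \frac{9 + j}{2 j}$)
$- 49 \left(-62 + X{\left(-9 \right)}\right) = - 49 \left(-62 + \frac{9 - 9}{2 \left(-9\right)}\right) = - 49 \left(-62 + \frac{1}{2} \left(- \frac{1}{9}\right) 0\right) = - 49 \left(-62 + 0\right) = \left(-49\right) \left(-62\right) = 3038$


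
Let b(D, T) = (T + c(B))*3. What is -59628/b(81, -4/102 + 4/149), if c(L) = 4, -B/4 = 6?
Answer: -75518862/15151 ≈ -4984.4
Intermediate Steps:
B = -24 (B = -4*6 = -24)
b(D, T) = 12 + 3*T (b(D, T) = (T + 4)*3 = (4 + T)*3 = 12 + 3*T)
-59628/b(81, -4/102 + 4/149) = -59628/(12 + 3*(-4/102 + 4/149)) = -59628/(12 + 3*(-4*1/102 + 4*(1/149))) = -59628/(12 + 3*(-2/51 + 4/149)) = -59628/(12 + 3*(-94/7599)) = -59628/(12 - 94/2533) = -59628/30302/2533 = -59628*2533/30302 = -75518862/15151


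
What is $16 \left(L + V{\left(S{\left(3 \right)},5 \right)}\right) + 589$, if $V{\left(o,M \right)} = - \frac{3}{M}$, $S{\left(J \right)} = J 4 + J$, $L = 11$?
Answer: $\frac{3777}{5} \approx 755.4$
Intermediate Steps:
$S{\left(J \right)} = 5 J$ ($S{\left(J \right)} = 4 J + J = 5 J$)
$16 \left(L + V{\left(S{\left(3 \right)},5 \right)}\right) + 589 = 16 \left(11 - \frac{3}{5}\right) + 589 = 16 \cdot \frac{52}{5} + 589 = \frac{832}{5} + 589 = \frac{3777}{5}$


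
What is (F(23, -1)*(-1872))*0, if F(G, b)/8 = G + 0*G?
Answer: 0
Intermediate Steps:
F(G, b) = 8*G (F(G, b) = 8*(G + 0*G) = 8*(G + 0) = 8*G)
(F(23, -1)*(-1872))*0 = ((8*23)*(-1872))*0 = (184*(-1872))*0 = -344448*0 = 0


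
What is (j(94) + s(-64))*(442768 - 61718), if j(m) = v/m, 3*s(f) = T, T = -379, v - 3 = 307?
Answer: -6610455400/141 ≈ -4.6883e+7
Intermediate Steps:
v = 310 (v = 3 + 307 = 310)
s(f) = -379/3 (s(f) = (⅓)*(-379) = -379/3)
j(m) = 310/m
(j(94) + s(-64))*(442768 - 61718) = (310/94 - 379/3)*(442768 - 61718) = (310*(1/94) - 379/3)*381050 = (155/47 - 379/3)*381050 = -17348/141*381050 = -6610455400/141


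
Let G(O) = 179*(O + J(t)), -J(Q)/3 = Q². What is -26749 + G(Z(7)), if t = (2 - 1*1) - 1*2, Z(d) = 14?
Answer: -24780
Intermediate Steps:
t = -1 (t = (2 - 1) - 2 = 1 - 2 = -1)
J(Q) = -3*Q²
G(O) = -537 + 179*O (G(O) = 179*(O - 3*(-1)²) = 179*(O - 3*1) = 179*(O - 3) = 179*(-3 + O) = -537 + 179*O)
-26749 + G(Z(7)) = -26749 + (-537 + 179*14) = -26749 + (-537 + 2506) = -26749 + 1969 = -24780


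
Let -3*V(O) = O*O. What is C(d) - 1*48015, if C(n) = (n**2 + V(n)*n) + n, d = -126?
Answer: 634527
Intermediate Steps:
V(O) = -O**2/3 (V(O) = -O*O/3 = -O**2/3)
C(n) = n + n**2 - n**3/3 (C(n) = (n**2 + (-n**2/3)*n) + n = (n**2 - n**3/3) + n = n + n**2 - n**3/3)
C(d) - 1*48015 = -126*(1 - 126 - 1/3*(-126)**2) - 1*48015 = -126*(1 - 126 - 1/3*15876) - 48015 = -126*(1 - 126 - 5292) - 48015 = -126*(-5417) - 48015 = 682542 - 48015 = 634527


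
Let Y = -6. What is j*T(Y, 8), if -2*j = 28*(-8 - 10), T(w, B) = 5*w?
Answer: -7560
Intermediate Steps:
j = 252 (j = -14*(-8 - 10) = -14*(-18) = -1/2*(-504) = 252)
j*T(Y, 8) = 252*(5*(-6)) = 252*(-30) = -7560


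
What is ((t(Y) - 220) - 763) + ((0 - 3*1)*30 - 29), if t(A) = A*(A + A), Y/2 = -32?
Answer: 7090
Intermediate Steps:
Y = -64 (Y = 2*(-32) = -64)
t(A) = 2*A² (t(A) = A*(2*A) = 2*A²)
((t(Y) - 220) - 763) + ((0 - 3*1)*30 - 29) = ((2*(-64)² - 220) - 763) + ((0 - 3*1)*30 - 29) = ((2*4096 - 220) - 763) + ((0 - 3)*30 - 29) = ((8192 - 220) - 763) + (-3*30 - 29) = (7972 - 763) + (-90 - 29) = 7209 - 119 = 7090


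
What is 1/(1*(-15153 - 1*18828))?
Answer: -1/33981 ≈ -2.9428e-5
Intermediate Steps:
1/(1*(-15153 - 1*18828)) = 1/(1*(-15153 - 18828)) = 1/(1*(-33981)) = 1/(-33981) = -1/33981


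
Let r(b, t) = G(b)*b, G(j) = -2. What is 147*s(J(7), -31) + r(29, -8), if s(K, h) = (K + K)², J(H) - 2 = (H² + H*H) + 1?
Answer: 5998130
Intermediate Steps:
J(H) = 3 + 2*H² (J(H) = 2 + ((H² + H*H) + 1) = 2 + ((H² + H²) + 1) = 2 + (2*H² + 1) = 2 + (1 + 2*H²) = 3 + 2*H²)
r(b, t) = -2*b
s(K, h) = 4*K² (s(K, h) = (2*K)² = 4*K²)
147*s(J(7), -31) + r(29, -8) = 147*(4*(3 + 2*7²)²) - 2*29 = 147*(4*(3 + 2*49)²) - 58 = 147*(4*(3 + 98)²) - 58 = 147*(4*101²) - 58 = 147*(4*10201) - 58 = 147*40804 - 58 = 5998188 - 58 = 5998130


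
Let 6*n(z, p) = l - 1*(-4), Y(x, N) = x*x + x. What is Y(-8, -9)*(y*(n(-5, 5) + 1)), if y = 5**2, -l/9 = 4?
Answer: -18200/3 ≈ -6066.7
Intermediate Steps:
l = -36 (l = -9*4 = -36)
Y(x, N) = x + x**2 (Y(x, N) = x**2 + x = x + x**2)
n(z, p) = -16/3 (n(z, p) = (-36 - 1*(-4))/6 = (-36 + 4)/6 = (1/6)*(-32) = -16/3)
y = 25
Y(-8, -9)*(y*(n(-5, 5) + 1)) = (-8*(1 - 8))*(25*(-16/3 + 1)) = (-8*(-7))*(25*(-13/3)) = 56*(-325/3) = -18200/3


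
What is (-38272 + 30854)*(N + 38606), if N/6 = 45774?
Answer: -2323688500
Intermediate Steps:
N = 274644 (N = 6*45774 = 274644)
(-38272 + 30854)*(N + 38606) = (-38272 + 30854)*(274644 + 38606) = -7418*313250 = -2323688500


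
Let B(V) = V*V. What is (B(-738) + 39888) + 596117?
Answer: 1180649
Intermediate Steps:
B(V) = V²
(B(-738) + 39888) + 596117 = ((-738)² + 39888) + 596117 = (544644 + 39888) + 596117 = 584532 + 596117 = 1180649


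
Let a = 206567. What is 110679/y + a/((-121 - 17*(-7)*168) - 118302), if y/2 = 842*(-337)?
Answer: -128122669685/55860379948 ≈ -2.2936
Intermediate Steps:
y = -567508 (y = 2*(842*(-337)) = 2*(-283754) = -567508)
110679/y + a/((-121 - 17*(-7)*168) - 118302) = 110679/(-567508) + 206567/((-121 - 17*(-7)*168) - 118302) = 110679*(-1/567508) + 206567/((-121 + 119*168) - 118302) = -110679/567508 + 206567/((-121 + 19992) - 118302) = -110679/567508 + 206567/(19871 - 118302) = -110679/567508 + 206567/(-98431) = -110679/567508 + 206567*(-1/98431) = -110679/567508 - 206567/98431 = -128122669685/55860379948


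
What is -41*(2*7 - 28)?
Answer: 574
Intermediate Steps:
-41*(2*7 - 28) = -41*(14 - 28) = -41*(-14) = 574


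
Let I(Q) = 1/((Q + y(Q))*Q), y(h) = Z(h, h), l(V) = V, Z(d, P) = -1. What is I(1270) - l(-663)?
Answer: 1068510691/1611630 ≈ 663.00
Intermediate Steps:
y(h) = -1
I(Q) = 1/(Q*(-1 + Q)) (I(Q) = 1/((Q - 1)*Q) = 1/((-1 + Q)*Q) = 1/(Q*(-1 + Q)))
I(1270) - l(-663) = 1/(1270*(-1 + 1270)) - 1*(-663) = (1/1270)/1269 + 663 = (1/1270)*(1/1269) + 663 = 1/1611630 + 663 = 1068510691/1611630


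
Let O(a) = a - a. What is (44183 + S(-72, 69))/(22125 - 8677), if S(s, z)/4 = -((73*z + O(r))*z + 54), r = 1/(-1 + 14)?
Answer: -1346245/13448 ≈ -100.11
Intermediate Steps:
r = 1/13 ≈ 0.076923
O(a) = 0
S(s, z) = -216 - 292*z² (S(s, z) = 4*(-((73*z + 0)*z + 54)) = 4*(-((73*z)*z + 54)) = 4*(-(73*z² + 54)) = 4*(-(54 + 73*z²)) = 4*(-54 - 73*z²) = -216 - 292*z²)
(44183 + S(-72, 69))/(22125 - 8677) = (44183 + (-216 - 292*69²))/(22125 - 8677) = (44183 + (-216 - 292*4761))/13448 = (44183 + (-216 - 1390212))*(1/13448) = (44183 - 1390428)*(1/13448) = -1346245*1/13448 = -1346245/13448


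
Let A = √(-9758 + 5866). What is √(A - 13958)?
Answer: √(-13958 + 2*I*√973) ≈ 0.264 + 118.14*I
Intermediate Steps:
A = 2*I*√973 (A = √(-3892) = 2*I*√973 ≈ 62.386*I)
√(A - 13958) = √(2*I*√973 - 13958) = √(-13958 + 2*I*√973)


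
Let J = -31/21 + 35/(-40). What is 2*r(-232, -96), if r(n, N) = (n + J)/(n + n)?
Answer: 39371/38976 ≈ 1.0101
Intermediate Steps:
J = -395/168 (J = -31*1/21 + 35*(-1/40) = -31/21 - 7/8 = -395/168 ≈ -2.3512)
r(n, N) = (-395/168 + n)/(2*n) (r(n, N) = (n - 395/168)/(n + n) = (-395/168 + n)/((2*n)) = (-395/168 + n)*(1/(2*n)) = (-395/168 + n)/(2*n))
2*r(-232, -96) = 2*((1/336)*(-395 + 168*(-232))/(-232)) = 2*((1/336)*(-1/232)*(-395 - 38976)) = 2*((1/336)*(-1/232)*(-39371)) = 2*(39371/77952) = 39371/38976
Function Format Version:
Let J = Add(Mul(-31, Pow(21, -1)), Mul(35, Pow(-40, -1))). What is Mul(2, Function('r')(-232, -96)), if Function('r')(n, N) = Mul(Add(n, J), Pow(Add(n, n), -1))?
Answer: Rational(39371, 38976) ≈ 1.0101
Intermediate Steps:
J = Rational(-395, 168) (J = Add(Mul(-31, Rational(1, 21)), Mul(35, Rational(-1, 40))) = Add(Rational(-31, 21), Rational(-7, 8)) = Rational(-395, 168) ≈ -2.3512)
Function('r')(n, N) = Mul(Rational(1, 2), Pow(n, -1), Add(Rational(-395, 168), n)) (Function('r')(n, N) = Mul(Add(n, Rational(-395, 168)), Pow(Add(n, n), -1)) = Mul(Add(Rational(-395, 168), n), Pow(Mul(2, n), -1)) = Mul(Add(Rational(-395, 168), n), Mul(Rational(1, 2), Pow(n, -1))) = Mul(Rational(1, 2), Pow(n, -1), Add(Rational(-395, 168), n)))
Mul(2, Function('r')(-232, -96)) = Mul(2, Mul(Rational(1, 336), Pow(-232, -1), Add(-395, Mul(168, -232)))) = Mul(2, Mul(Rational(1, 336), Rational(-1, 232), Add(-395, -38976))) = Mul(2, Mul(Rational(1, 336), Rational(-1, 232), -39371)) = Mul(2, Rational(39371, 77952)) = Rational(39371, 38976)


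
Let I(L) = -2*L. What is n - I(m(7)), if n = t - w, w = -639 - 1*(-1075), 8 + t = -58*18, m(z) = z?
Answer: -1474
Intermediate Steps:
t = -1052 (t = -8 - 58*18 = -8 - 1044 = -1052)
w = 436 (w = -639 + 1075 = 436)
n = -1488 (n = -1052 - 1*436 = -1052 - 436 = -1488)
n - I(m(7)) = -1488 - (-2)*7 = -1488 - 1*(-14) = -1488 + 14 = -1474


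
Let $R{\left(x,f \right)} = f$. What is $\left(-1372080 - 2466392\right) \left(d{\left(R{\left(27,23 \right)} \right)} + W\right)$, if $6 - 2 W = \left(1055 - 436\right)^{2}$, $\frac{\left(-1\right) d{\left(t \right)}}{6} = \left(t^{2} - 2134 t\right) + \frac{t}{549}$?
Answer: $- \frac{70061577752716}{183} \approx -3.8285 \cdot 10^{11}$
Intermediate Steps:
$d{\left(t \right)} = - 6 t^{2} + \frac{2343130 t}{183}$ ($d{\left(t \right)} = - 6 \left(\left(t^{2} - 2134 t\right) + \frac{t}{549}\right) = - 6 \left(t^{2} - \frac{1171565 t}{549}\right) = - 6 t^{2} + \frac{2343130 t}{183}$)
$W = - \frac{383155}{2}$ ($W = 3 - \frac{\left(1055 - 436\right)^{2}}{2} = 3 - \frac{619^{2}}{2} = 3 - \frac{383161}{2} = - \frac{383155}{2} \approx -1.9158 \cdot 10^{5}$)
$\left(-1372080 - 2466392\right) \left(d{\left(R{\left(27,23 \right)} \right)} + W\right) = \left(-1372080 - 2466392\right) \left(\frac{2}{183} \cdot 23 \left(1171565 - 12627\right) - \frac{383155}{2}\right) = - 3838472 \left(\frac{2}{183} \cdot 23 \left(1171565 - 12627\right) - \frac{383155}{2}\right) = - 3838472 \left(\frac{2}{183} \cdot 23 \cdot 1158938 - \frac{383155}{2}\right) = - 3838472 \left(\frac{53311148}{183} - \frac{383155}{2}\right) = \left(-3838472\right) \frac{36504931}{366} = - \frac{70061577752716}{183}$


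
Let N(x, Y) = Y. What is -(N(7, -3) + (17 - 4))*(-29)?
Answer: 290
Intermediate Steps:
-(N(7, -3) + (17 - 4))*(-29) = -(-3 + (17 - 4))*(-29) = -(-3 + 13)*(-29) = -10*(-29) = -1*(-290) = 290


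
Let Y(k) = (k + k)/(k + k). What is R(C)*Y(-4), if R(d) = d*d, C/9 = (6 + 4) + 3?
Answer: 13689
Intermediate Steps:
Y(k) = 1 (Y(k) = (2*k)/((2*k)) = (2*k)*(1/(2*k)) = 1)
C = 117 (C = 9*((6 + 4) + 3) = 9*(10 + 3) = 9*13 = 117)
R(d) = d²
R(C)*Y(-4) = 117²*1 = 13689*1 = 13689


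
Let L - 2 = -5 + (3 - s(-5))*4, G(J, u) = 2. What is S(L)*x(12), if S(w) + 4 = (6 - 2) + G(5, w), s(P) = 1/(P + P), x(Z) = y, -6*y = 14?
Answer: -14/3 ≈ -4.6667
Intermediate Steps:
y = -7/3 (y = -⅙*14 = -7/3 ≈ -2.3333)
x(Z) = -7/3
s(P) = 1/(2*P)
L = 47/5 (L = 2 + (-5 + (3 - 1/(2*(-5)))*4) = 2 + (-5 + (3 - (-1)/(2*5))*4) = 2 + (-5 + (3 - 1*(-⅒))*4) = 2 + (-5 + (3 + ⅒)*4) = 2 + (-5 + (31/10)*4) = 2 + (-5 + 62/5) = 2 + 37/5 = 47/5 ≈ 9.4000)
S(w) = 2 (S(w) = -4 + ((6 - 2) + 2) = -4 + (4 + 2) = -4 + 6 = 2)
S(L)*x(12) = 2*(-7/3) = -14/3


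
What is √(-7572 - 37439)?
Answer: I*√45011 ≈ 212.16*I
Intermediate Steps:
√(-7572 - 37439) = √(-45011) = I*√45011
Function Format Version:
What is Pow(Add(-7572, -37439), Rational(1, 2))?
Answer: Mul(I, Pow(45011, Rational(1, 2))) ≈ Mul(212.16, I)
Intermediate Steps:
Pow(Add(-7572, -37439), Rational(1, 2)) = Pow(-45011, Rational(1, 2)) = Mul(I, Pow(45011, Rational(1, 2)))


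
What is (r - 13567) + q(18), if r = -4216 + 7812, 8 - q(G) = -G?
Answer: -9945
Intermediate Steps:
q(G) = 8 + G (q(G) = 8 - (-1)*G = 8 + G)
r = 3596
(r - 13567) + q(18) = (3596 - 13567) + (8 + 18) = -9971 + 26 = -9945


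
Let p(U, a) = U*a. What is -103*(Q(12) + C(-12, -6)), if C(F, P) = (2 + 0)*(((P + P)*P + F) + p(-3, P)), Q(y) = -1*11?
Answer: -14935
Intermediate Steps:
Q(y) = -11
C(F, P) = -6*P + 2*F + 4*P**2 (C(F, P) = (2 + 0)*(((P + P)*P + F) - 3*P) = 2*(((2*P)*P + F) - 3*P) = 2*((2*P**2 + F) - 3*P) = 2*((F + 2*P**2) - 3*P) = 2*(F - 3*P + 2*P**2) = -6*P + 2*F + 4*P**2)
-103*(Q(12) + C(-12, -6)) = -103*(-11 + (-6*(-6) + 2*(-12) + 4*(-6)**2)) = -103*(-11 + (36 - 24 + 4*36)) = -103*(-11 + (36 - 24 + 144)) = -103*(-11 + 156) = -103*145 = -14935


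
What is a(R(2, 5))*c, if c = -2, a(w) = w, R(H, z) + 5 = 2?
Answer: 6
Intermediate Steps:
R(H, z) = -3 (R(H, z) = -5 + 2 = -3)
a(R(2, 5))*c = -3*(-2) = 6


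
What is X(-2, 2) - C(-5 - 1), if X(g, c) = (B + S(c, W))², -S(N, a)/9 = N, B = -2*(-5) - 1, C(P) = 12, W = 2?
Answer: 69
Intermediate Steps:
B = 9 (B = 10 - 1 = 9)
S(N, a) = -9*N
X(g, c) = (9 - 9*c)²
X(-2, 2) - C(-5 - 1) = 81*(-1 + 2)² - 1*12 = 81*1² - 12 = 81*1 - 12 = 81 - 12 = 69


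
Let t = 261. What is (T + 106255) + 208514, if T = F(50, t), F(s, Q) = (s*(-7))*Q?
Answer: 223419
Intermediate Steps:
F(s, Q) = -7*Q*s (F(s, Q) = (-7*s)*Q = -7*Q*s)
T = -91350 (T = -7*261*50 = -91350)
(T + 106255) + 208514 = (-91350 + 106255) + 208514 = 14905 + 208514 = 223419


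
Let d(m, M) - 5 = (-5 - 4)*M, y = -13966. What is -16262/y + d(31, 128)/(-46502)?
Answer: 386117263/324723466 ≈ 1.1891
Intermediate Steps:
d(m, M) = 5 - 9*M (d(m, M) = 5 + (-5 - 4)*M = 5 - 9*M)
-16262/y + d(31, 128)/(-46502) = -16262/(-13966) + (5 - 9*128)/(-46502) = -16262*(-1/13966) + (5 - 1152)*(-1/46502) = 8131/6983 - 1147*(-1/46502) = 8131/6983 + 1147/46502 = 386117263/324723466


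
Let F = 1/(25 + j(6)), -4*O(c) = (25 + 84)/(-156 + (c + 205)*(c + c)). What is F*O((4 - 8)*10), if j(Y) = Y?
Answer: 109/1656144 ≈ 6.5816e-5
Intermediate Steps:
O(c) = -109/(4*(-156 + 2*c*(205 + c))) (O(c) = -(25 + 84)/(4*(-156 + (c + 205)*(c + c))) = -109/(4*(-156 + (205 + c)*(2*c))) = -109/(4*(-156 + 2*c*(205 + c))))
F = 1/31 (F = 1/(25 + 6) = 1/31 ≈ 0.032258)
F*O((4 - 8)*10) = (-109/(-624 + 8*((4 - 8)*10)**2 + 1640*((4 - 8)*10)))/31 = (-109/(-624 + 8*(-4*10)**2 + 1640*(-4*10)))/31 = (-109/(-624 + 8*(-40)**2 + 1640*(-40)))/31 = (-109/(-624 + 8*1600 - 65600))/31 = (-109/(-624 + 12800 - 65600))/31 = (-109/(-53424))/31 = (-109*(-1/53424))/31 = (1/31)*(109/53424) = 109/1656144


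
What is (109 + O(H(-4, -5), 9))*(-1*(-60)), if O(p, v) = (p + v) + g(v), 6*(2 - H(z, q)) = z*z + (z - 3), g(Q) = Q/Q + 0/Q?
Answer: 7170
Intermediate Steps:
g(Q) = 1 (g(Q) = 1 + 0 = 1)
H(z, q) = 5/2 - z/6 - z**2/6 (H(z, q) = 2 - (z*z + (z - 3))/6 = 2 - (z**2 + (-3 + z))/6 = 2 - (-3 + z + z**2)/6 = 2 + (1/2 - z/6 - z**2/6) = 5/2 - z/6 - z**2/6)
O(p, v) = 1 + p + v (O(p, v) = (p + v) + 1 = 1 + p + v)
(109 + O(H(-4, -5), 9))*(-1*(-60)) = (109 + (1 + (5/2 - 1/6*(-4) - 1/6*(-4)**2) + 9))*(-1*(-60)) = (109 + (1 + (5/2 + 2/3 - 1/6*16) + 9))*60 = (109 + (1 + (5/2 + 2/3 - 8/3) + 9))*60 = (109 + (1 + 1/2 + 9))*60 = (109 + 21/2)*60 = (239/2)*60 = 7170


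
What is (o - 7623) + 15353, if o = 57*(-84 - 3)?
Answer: 2771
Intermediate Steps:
o = -4959 (o = 57*(-87) = -4959)
(o - 7623) + 15353 = (-4959 - 7623) + 15353 = -12582 + 15353 = 2771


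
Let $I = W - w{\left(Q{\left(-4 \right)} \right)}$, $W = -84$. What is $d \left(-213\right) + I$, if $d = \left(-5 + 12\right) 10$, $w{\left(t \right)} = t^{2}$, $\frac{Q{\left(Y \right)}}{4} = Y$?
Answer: $-15250$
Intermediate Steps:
$Q{\left(Y \right)} = 4 Y$
$I = -340$ ($I = -84 - \left(4 \left(-4\right)\right)^{2} = -84 - \left(-16\right)^{2} = -84 - 256 = -340$)
$d = 70$ ($d = 7 \cdot 10 = 70$)
$d \left(-213\right) + I = 70 \left(-213\right) - 340 = -14910 - 340 = -15250$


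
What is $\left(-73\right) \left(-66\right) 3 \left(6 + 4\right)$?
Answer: $144540$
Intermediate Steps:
$\left(-73\right) \left(-66\right) 3 \left(6 + 4\right) = 4818 \cdot 3 \cdot 10 = 4818 \cdot 30 = 144540$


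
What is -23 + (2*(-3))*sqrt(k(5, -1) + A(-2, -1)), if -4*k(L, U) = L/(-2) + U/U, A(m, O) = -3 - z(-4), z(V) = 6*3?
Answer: -23 - 3*I*sqrt(330)/2 ≈ -23.0 - 27.249*I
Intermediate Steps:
z(V) = 18
A(m, O) = -21 (A(m, O) = -3 - 1*18 = -3 - 18 = -21)
k(L, U) = -1/4 + L/8 (k(L, U) = -(L/(-2) + U/U)/4 = -(L*(-1/2) + 1)/4 = -(-L/2 + 1)/4 = -(1 - L/2)/4 = -1/4 + L/8)
-23 + (2*(-3))*sqrt(k(5, -1) + A(-2, -1)) = -23 + (2*(-3))*sqrt((-1/4 + (1/8)*5) - 21) = -23 - 6*sqrt((-1/4 + 5/8) - 21) = -23 - 6*sqrt(3/8 - 21) = -23 - 3*I*sqrt(330)/2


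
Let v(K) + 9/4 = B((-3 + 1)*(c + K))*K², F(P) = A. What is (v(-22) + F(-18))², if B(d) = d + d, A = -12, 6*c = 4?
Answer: 245465748025/144 ≈ 1.7046e+9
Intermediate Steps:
c = ⅔ (c = (⅙)*4 = ⅔ ≈ 0.66667)
F(P) = -12
B(d) = 2*d
v(K) = -9/4 + K²*(-8/3 - 4*K) (v(K) = -9/4 + (2*((-3 + 1)*(⅔ + K)))*K² = -9/4 + (2*(-2*(⅔ + K)))*K² = -9/4 + (2*(-4/3 - 2*K))*K² = -9/4 + (-8/3 - 4*K)*K² = -9/4 + K²*(-8/3 - 4*K))
(v(-22) + F(-18))² = ((-9/4 + (1/12)*(-22)²*(-32 - 48*(-22))) - 12)² = ((-9/4 + (1/12)*484*(-32 + 1056)) - 12)² = ((-9/4 + (1/12)*484*1024) - 12)² = ((-9/4 + 123904/3) - 12)² = (495589/12 - 12)² = (495445/12)² = 245465748025/144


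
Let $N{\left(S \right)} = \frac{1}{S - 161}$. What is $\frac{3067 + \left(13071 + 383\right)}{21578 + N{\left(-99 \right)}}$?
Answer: $\frac{1431820}{1870093} \approx 0.76564$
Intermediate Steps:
$N{\left(S \right)} = \frac{1}{-161 + S}$
$\frac{3067 + \left(13071 + 383\right)}{21578 + N{\left(-99 \right)}} = \frac{3067 + \left(13071 + 383\right)}{21578 + \frac{1}{-161 - 99}} = \frac{3067 + 13454}{21578 + \frac{1}{-260}} = \frac{16521}{21578 - \frac{1}{260}} = \frac{16521}{\frac{5610279}{260}} = 16521 \cdot \frac{260}{5610279} = \frac{1431820}{1870093}$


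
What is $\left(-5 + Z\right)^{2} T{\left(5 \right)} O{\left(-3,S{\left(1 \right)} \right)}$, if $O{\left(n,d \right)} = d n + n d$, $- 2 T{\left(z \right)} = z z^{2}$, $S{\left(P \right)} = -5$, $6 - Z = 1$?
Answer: $0$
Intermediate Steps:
$Z = 5$ ($Z = 6 - 1 = 5$)
$T{\left(z \right)} = - \frac{z^{3}}{2}$ ($T{\left(z \right)} = - \frac{z z^{2}}{2} = - \frac{z^{3}}{2}$)
$O{\left(n,d \right)} = 2 d n$ ($O{\left(n,d \right)} = d n + d n = 2 d n$)
$\left(-5 + Z\right)^{2} T{\left(5 \right)} O{\left(-3,S{\left(1 \right)} \right)} = \left(-5 + 5\right)^{2} \left(- \frac{5^{3}}{2}\right) 2 \left(-5\right) \left(-3\right) = 0^{2} \left(\left(- \frac{1}{2}\right) 125\right) 30 = 0 \left(- \frac{125}{2}\right) 30 = 0 \cdot 30 = 0$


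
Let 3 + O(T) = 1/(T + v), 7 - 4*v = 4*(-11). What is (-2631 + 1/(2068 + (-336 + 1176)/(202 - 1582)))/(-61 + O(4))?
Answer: 8381969809/203704200 ≈ 41.148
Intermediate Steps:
v = 51/4 (v = 7/4 - (-11) = 7/4 - ¼*(-44) = 7/4 + 11 = 51/4 ≈ 12.750)
O(T) = -3 + 1/(51/4 + T) (O(T) = -3 + 1/(T + 51/4) = -3 + 1/(51/4 + T))
(-2631 + 1/(2068 + (-336 + 1176)/(202 - 1582)))/(-61 + O(4)) = (-2631 + 1/(2068 + (-336 + 1176)/(202 - 1582)))/(-61 + (-149 - 12*4)/(51 + 4*4)) = (-2631 + 1/(2068 + 840/(-1380)))/(-61 + (-149 - 48)/(51 + 16)) = (-2631 + 1/(2068 + 840*(-1/1380)))/(-61 - 197/67) = (-2631 + 1/(2068 - 14/23))/(-61 + (1/67)*(-197)) = (-2631 + 1/(47550/23))/(-61 - 197/67) = (-2631 + 23/47550)/(-4284/67) = -125104027/47550*(-67/4284) = 8381969809/203704200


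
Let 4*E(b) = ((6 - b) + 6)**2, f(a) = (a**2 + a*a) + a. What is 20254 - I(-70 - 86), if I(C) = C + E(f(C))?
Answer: -588139094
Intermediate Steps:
f(a) = a + 2*a**2 (f(a) = (a**2 + a**2) + a = 2*a**2 + a = a + 2*a**2)
E(b) = (12 - b)**2/4 (E(b) = ((6 - b) + 6)**2/4 = (12 - b)**2/4)
I(C) = C + (-12 + C*(1 + 2*C))**2/4
20254 - I(-70 - 86) = 20254 - ((-70 - 86) + (-12 + (-70 - 86)*(1 + 2*(-70 - 86)))**2/4) = 20254 - (-156 + (-12 - 156*(1 + 2*(-156)))**2/4) = 20254 - (-156 + (-12 - 156*(1 - 312))**2/4) = 20254 - (-156 + (-12 - 156*(-311))**2/4) = 20254 - (-156 + (-12 + 48516)**2/4) = 20254 - (-156 + (1/4)*48504**2) = 20254 - (-156 + (1/4)*2352638016) = 20254 - (-156 + 588159504) = 20254 - 1*588159348 = 20254 - 588159348 = -588139094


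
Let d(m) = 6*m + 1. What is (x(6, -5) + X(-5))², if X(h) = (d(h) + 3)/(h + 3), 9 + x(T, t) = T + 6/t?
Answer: 1936/25 ≈ 77.440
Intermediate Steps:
d(m) = 1 + 6*m
x(T, t) = -9 + T + 6/t (x(T, t) = -9 + (T + 6/t) = -9 + T + 6/t)
X(h) = (4 + 6*h)/(3 + h) (X(h) = ((1 + 6*h) + 3)/(h + 3) = (4 + 6*h)/(3 + h))
(x(6, -5) + X(-5))² = ((-9 + 6 + 6/(-5)) + 2*(2 + 3*(-5))/(3 - 5))² = ((-9 + 6 + 6*(-⅕)) + 2*(2 - 15)/(-2))² = ((-9 + 6 - 6/5) + 2*(-½)*(-13))² = (-21/5 + 13)² = (44/5)² = 1936/25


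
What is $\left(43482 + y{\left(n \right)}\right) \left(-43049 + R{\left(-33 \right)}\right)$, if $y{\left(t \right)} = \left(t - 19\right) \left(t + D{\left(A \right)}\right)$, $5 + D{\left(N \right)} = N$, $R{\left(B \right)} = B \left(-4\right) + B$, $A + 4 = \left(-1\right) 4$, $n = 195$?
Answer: $-3243326300$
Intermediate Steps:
$A = -8$ ($A = -4 - 4 = -8$)
$R{\left(B \right)} = - 3 B$ ($R{\left(B \right)} = - 4 B + B = - 3 B$)
$D{\left(N \right)} = -5 + N$
$y{\left(t \right)} = \left(-19 + t\right) \left(-13 + t\right)$ ($y{\left(t \right)} = \left(t - 19\right) \left(t - 13\right) = \left(-19 + t\right) \left(t - 13\right) = \left(-19 + t\right) \left(-13 + t\right)$)
$\left(43482 + y{\left(n \right)}\right) \left(-43049 + R{\left(-33 \right)}\right) = \left(43482 + \left(247 + 195^{2} - 6240\right)\right) \left(-43049 - -99\right) = \left(43482 + \left(247 + 38025 - 6240\right)\right) \left(-43049 + 99\right) = \left(43482 + 32032\right) \left(-42950\right) = 75514 \left(-42950\right) = -3243326300$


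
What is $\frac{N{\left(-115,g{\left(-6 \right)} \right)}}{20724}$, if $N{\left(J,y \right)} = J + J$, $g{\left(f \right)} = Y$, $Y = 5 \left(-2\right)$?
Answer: $- \frac{115}{10362} \approx -0.011098$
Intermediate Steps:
$Y = -10$
$g{\left(f \right)} = -10$
$N{\left(J,y \right)} = 2 J$
$\frac{N{\left(-115,g{\left(-6 \right)} \right)}}{20724} = \frac{2 \left(-115\right)}{20724} = \left(-230\right) \frac{1}{20724} = - \frac{115}{10362}$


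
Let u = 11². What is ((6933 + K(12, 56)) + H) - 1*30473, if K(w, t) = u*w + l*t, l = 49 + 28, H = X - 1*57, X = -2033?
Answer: -19866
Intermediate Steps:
H = -2090 (H = -2033 - 1*57 = -2033 - 57 = -2090)
u = 121
l = 77
K(w, t) = 77*t + 121*w (K(w, t) = 121*w + 77*t = 77*t + 121*w)
((6933 + K(12, 56)) + H) - 1*30473 = ((6933 + (77*56 + 121*12)) - 2090) - 1*30473 = ((6933 + (4312 + 1452)) - 2090) - 30473 = ((6933 + 5764) - 2090) - 30473 = (12697 - 2090) - 30473 = 10607 - 30473 = -19866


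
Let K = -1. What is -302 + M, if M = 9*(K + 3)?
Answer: -284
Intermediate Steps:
M = 18 (M = 9*(-1 + 3) = 9*2 = 18)
-302 + M = -302 + 18 = -284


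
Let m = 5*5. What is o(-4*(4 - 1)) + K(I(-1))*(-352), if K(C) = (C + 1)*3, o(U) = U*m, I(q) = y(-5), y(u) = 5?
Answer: -6636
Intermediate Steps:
m = 25
I(q) = 5
o(U) = 25*U (o(U) = U*25 = 25*U)
K(C) = 3 + 3*C (K(C) = (1 + C)*3 = 3 + 3*C)
o(-4*(4 - 1)) + K(I(-1))*(-352) = 25*(-4*(4 - 1)) + (3 + 3*5)*(-352) = 25*(-4*3) + (3 + 15)*(-352) = 25*(-12) + 18*(-352) = -300 - 6336 = -6636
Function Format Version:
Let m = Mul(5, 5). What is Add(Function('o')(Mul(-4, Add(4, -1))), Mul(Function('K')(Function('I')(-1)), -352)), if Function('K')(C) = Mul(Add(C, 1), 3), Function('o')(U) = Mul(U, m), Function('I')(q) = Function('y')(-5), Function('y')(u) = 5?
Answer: -6636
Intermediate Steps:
m = 25
Function('I')(q) = 5
Function('o')(U) = Mul(25, U) (Function('o')(U) = Mul(U, 25) = Mul(25, U))
Function('K')(C) = Add(3, Mul(3, C)) (Function('K')(C) = Mul(Add(1, C), 3) = Add(3, Mul(3, C)))
Add(Function('o')(Mul(-4, Add(4, -1))), Mul(Function('K')(Function('I')(-1)), -352)) = Add(Mul(25, Mul(-4, Add(4, -1))), Mul(Add(3, Mul(3, 5)), -352)) = Add(Mul(25, Mul(-4, 3)), Mul(Add(3, 15), -352)) = Add(Mul(25, -12), Mul(18, -352)) = Add(-300, -6336) = -6636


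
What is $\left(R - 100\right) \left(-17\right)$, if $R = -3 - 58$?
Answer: $2737$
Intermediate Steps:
$R = -61$
$\left(R - 100\right) \left(-17\right) = \left(-61 - 100\right) \left(-17\right) = \left(-161\right) \left(-17\right) = 2737$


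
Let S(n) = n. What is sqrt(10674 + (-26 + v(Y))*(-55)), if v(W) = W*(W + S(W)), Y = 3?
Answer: sqrt(11114) ≈ 105.42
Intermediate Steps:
v(W) = 2*W**2 (v(W) = W*(W + W) = W*(2*W) = 2*W**2)
sqrt(10674 + (-26 + v(Y))*(-55)) = sqrt(10674 + (-26 + 2*3**2)*(-55)) = sqrt(10674 + (-26 + 2*9)*(-55)) = sqrt(10674 + (-26 + 18)*(-55)) = sqrt(10674 - 8*(-55)) = sqrt(10674 + 440) = sqrt(11114)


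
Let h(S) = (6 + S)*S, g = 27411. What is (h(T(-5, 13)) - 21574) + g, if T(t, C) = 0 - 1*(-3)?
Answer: 5864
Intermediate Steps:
T(t, C) = 3 (T(t, C) = 0 + 3 = 3)
h(S) = S*(6 + S)
(h(T(-5, 13)) - 21574) + g = (3*(6 + 3) - 21574) + 27411 = (3*9 - 21574) + 27411 = (27 - 21574) + 27411 = -21547 + 27411 = 5864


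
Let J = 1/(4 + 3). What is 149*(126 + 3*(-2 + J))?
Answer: 125607/7 ≈ 17944.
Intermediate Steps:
J = ⅐ (J = 1/7 = ⅐ ≈ 0.14286)
149*(126 + 3*(-2 + J)) = 149*(126 + 3*(-2 + ⅐)) = 149*(126 + 3*(-13/7)) = 149*(126 - 39/7) = 149*(843/7) = 125607/7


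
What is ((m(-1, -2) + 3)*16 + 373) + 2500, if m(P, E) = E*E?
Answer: 2985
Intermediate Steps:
m(P, E) = E**2
((m(-1, -2) + 3)*16 + 373) + 2500 = (((-2)**2 + 3)*16 + 373) + 2500 = ((4 + 3)*16 + 373) + 2500 = (7*16 + 373) + 2500 = (112 + 373) + 2500 = 485 + 2500 = 2985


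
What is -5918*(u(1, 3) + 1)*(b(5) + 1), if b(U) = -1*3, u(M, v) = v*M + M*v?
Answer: 82852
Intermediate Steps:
u(M, v) = 2*M*v (u(M, v) = M*v + M*v = 2*M*v)
b(U) = -3
-5918*(u(1, 3) + 1)*(b(5) + 1) = -5918*(2*1*3 + 1)*(-3 + 1) = -5918*(6 + 1)*(-2) = -41426*(-2) = -5918*(-14) = 82852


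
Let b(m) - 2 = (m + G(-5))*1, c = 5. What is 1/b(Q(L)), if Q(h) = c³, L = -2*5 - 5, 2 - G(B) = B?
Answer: 1/134 ≈ 0.0074627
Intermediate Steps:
G(B) = 2 - B
L = -15 (L = -10 - 5 = -15)
Q(h) = 125 (Q(h) = 5³ = 125)
b(m) = 9 + m (b(m) = 2 + (m + (2 - 1*(-5)))*1 = 2 + (m + (2 + 5))*1 = 2 + (m + 7)*1 = 2 + (7 + m)*1 = 2 + (7 + m) = 9 + m)
1/b(Q(L)) = 1/(9 + 125) = 1/134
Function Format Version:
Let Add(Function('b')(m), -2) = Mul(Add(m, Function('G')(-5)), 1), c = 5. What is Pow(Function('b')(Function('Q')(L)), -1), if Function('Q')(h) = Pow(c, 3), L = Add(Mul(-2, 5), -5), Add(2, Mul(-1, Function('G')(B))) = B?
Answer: Rational(1, 134) ≈ 0.0074627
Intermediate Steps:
Function('G')(B) = Add(2, Mul(-1, B))
L = -15 (L = Add(-10, -5) = -15)
Function('Q')(h) = 125 (Function('Q')(h) = Pow(5, 3) = 125)
Function('b')(m) = Add(9, m) (Function('b')(m) = Add(2, Mul(Add(m, Add(2, Mul(-1, -5))), 1)) = Add(2, Mul(Add(m, Add(2, 5)), 1)) = Add(2, Mul(Add(m, 7), 1)) = Add(2, Mul(Add(7, m), 1)) = Add(2, Add(7, m)) = Add(9, m))
Pow(Function('b')(Function('Q')(L)), -1) = Pow(Add(9, 125), -1) = Pow(134, -1) = Rational(1, 134)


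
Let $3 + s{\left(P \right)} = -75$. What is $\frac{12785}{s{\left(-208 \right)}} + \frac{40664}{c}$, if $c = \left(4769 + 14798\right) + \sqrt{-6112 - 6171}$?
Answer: $\frac{- 12785 \sqrt{12283} + 246992303 i}{78 \left(\sqrt{12283} - 19567 i\right)} \approx -161.83 - 0.011771 i$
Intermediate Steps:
$s{\left(P \right)} = -78$ ($s{\left(P \right)} = -3 - 75 = -78$)
$c = 19567 + i \sqrt{12283}$ ($c = 19567 + \sqrt{-12283} = 19567 + i \sqrt{12283} \approx 19567.0 + 110.83 i$)
$\frac{12785}{s{\left(-208 \right)}} + \frac{40664}{c} = \frac{12785}{-78} + \frac{40664}{19567 + i \sqrt{12283}} = 12785 \left(- \frac{1}{78}\right) + \frac{40664}{19567 + i \sqrt{12283}} = - \frac{12785}{78} + \frac{40664}{19567 + i \sqrt{12283}}$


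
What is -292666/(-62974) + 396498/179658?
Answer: 6462404440/942815241 ≈ 6.8544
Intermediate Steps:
-292666/(-62974) + 396498/179658 = -292666*(-1/62974) + 396498*(1/179658) = 146333/31487 + 66083/29943 = 6462404440/942815241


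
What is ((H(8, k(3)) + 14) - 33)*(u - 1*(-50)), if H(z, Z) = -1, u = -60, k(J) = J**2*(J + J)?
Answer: 200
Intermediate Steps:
k(J) = 2*J**3 (k(J) = J**2*(2*J) = 2*J**3)
((H(8, k(3)) + 14) - 33)*(u - 1*(-50)) = ((-1 + 14) - 33)*(-60 - 1*(-50)) = (13 - 33)*(-60 + 50) = -20*(-10) = 200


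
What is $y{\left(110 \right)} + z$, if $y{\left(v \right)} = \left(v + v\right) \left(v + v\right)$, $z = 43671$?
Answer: $92071$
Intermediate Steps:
$y{\left(v \right)} = 4 v^{2}$ ($y{\left(v \right)} = 2 v 2 v = 4 v^{2}$)
$y{\left(110 \right)} + z = 4 \cdot 110^{2} + 43671 = 4 \cdot 12100 + 43671 = 48400 + 43671 = 92071$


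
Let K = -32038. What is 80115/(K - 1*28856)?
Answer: -26705/20298 ≈ -1.3156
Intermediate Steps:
80115/(K - 1*28856) = 80115/(-32038 - 1*28856) = 80115/(-32038 - 28856) = 80115/(-60894) = 80115*(-1/60894) = -26705/20298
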